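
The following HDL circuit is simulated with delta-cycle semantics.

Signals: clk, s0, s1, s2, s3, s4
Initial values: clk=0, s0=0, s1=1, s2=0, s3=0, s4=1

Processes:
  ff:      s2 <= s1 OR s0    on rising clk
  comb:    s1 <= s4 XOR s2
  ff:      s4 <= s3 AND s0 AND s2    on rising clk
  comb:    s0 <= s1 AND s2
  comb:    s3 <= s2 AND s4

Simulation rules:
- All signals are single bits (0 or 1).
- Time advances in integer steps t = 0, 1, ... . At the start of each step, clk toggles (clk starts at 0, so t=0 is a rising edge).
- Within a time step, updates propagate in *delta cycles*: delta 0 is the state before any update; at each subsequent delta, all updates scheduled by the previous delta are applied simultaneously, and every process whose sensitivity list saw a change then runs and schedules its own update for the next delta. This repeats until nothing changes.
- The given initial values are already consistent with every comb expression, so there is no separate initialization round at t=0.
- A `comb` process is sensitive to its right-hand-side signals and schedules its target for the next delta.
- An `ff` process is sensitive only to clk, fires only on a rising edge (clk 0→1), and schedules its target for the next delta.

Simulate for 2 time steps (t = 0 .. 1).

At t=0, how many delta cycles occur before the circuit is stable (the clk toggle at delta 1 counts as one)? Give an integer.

3

t0.Δ0 s1=1 s3=0 s2=0 clk=0 s4=1 s0=0
t0.Δ1 s1=1 s3=0 s2=0 clk=1 s4=1 s0=0
t0.Δ2 s1=1 s3=0 s2=1 clk=1 s4=0 s0=0
t0.Δ3 s1=1 s3=0 s2=1 clk=1 s4=0 s0=1
t1.Δ0 s1=1 s3=0 s2=1 clk=1 s4=0 s0=1
t1.Δ1 s1=1 s3=0 s2=1 clk=0 s4=0 s0=1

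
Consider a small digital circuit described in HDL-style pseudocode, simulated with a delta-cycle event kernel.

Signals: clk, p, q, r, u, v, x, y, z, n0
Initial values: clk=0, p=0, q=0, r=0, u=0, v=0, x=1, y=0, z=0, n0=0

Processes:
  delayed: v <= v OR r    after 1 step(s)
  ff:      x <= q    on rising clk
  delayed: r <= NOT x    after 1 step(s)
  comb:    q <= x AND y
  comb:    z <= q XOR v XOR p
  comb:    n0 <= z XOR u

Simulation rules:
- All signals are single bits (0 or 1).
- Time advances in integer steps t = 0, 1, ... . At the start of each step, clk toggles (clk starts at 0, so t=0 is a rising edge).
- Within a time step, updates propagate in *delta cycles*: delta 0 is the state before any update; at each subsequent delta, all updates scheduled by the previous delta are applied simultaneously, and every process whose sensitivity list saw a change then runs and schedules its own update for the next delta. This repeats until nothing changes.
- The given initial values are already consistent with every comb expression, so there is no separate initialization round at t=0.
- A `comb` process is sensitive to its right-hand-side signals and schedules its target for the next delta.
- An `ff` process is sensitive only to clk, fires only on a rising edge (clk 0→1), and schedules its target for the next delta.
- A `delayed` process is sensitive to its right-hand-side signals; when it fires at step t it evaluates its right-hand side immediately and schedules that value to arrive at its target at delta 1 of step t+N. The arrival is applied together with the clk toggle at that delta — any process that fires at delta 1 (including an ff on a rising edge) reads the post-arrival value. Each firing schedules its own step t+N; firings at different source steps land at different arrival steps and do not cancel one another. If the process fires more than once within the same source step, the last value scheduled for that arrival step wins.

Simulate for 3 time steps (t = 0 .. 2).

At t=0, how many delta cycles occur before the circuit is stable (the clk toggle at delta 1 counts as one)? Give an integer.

t=0 Δ0: u=0 y=0 clk=0 p=0 x=1 z=0 n0=0 r=0 v=0 q=0
  Δ1: clk:0→1
  Δ2: x:1→0
  (2Δ to stable)
t=1 Δ0: u=0 y=0 clk=1 p=0 x=0 z=0 n0=0 r=0 v=0 q=0
  Δ1: clk:1→0, r:0→1
  (1Δ to stable)
t=2 Δ0: u=0 y=0 clk=0 p=0 x=0 z=0 n0=0 r=1 v=0 q=0
  Δ1: clk:0→1, v:0→1
  Δ2: z:0→1
  Δ3: n0:0→1
  (3Δ to stable)

2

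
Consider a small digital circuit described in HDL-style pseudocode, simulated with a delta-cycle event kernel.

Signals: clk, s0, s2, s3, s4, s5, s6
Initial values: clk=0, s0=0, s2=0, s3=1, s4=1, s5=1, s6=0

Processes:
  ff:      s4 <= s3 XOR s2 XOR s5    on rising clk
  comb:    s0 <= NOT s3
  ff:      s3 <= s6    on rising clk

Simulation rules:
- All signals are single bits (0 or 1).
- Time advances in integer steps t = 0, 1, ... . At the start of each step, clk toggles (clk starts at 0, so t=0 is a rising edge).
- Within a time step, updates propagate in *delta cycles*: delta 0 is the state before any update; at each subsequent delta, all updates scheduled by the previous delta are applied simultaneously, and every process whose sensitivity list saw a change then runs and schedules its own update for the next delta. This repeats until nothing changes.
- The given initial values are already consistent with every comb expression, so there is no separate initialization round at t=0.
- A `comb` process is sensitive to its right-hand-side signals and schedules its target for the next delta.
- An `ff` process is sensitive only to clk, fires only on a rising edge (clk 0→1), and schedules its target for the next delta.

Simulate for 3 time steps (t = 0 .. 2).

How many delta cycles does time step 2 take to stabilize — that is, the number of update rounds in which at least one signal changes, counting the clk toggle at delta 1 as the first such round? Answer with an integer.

t=0 Δ0: s0=0 s6=0 s3=1 s4=1 s2=0 s5=1 clk=0
  Δ1: clk:0→1
  Δ2: s3:1→0, s4:1→0
  Δ3: s0:0→1
  (3Δ to stable)
t=1 Δ0: s0=1 s6=0 s3=0 s4=0 s2=0 s5=1 clk=1
  Δ1: clk:1→0
  (1Δ to stable)
t=2 Δ0: s0=1 s6=0 s3=0 s4=0 s2=0 s5=1 clk=0
  Δ1: clk:0→1
  Δ2: s4:0→1
  (2Δ to stable)

2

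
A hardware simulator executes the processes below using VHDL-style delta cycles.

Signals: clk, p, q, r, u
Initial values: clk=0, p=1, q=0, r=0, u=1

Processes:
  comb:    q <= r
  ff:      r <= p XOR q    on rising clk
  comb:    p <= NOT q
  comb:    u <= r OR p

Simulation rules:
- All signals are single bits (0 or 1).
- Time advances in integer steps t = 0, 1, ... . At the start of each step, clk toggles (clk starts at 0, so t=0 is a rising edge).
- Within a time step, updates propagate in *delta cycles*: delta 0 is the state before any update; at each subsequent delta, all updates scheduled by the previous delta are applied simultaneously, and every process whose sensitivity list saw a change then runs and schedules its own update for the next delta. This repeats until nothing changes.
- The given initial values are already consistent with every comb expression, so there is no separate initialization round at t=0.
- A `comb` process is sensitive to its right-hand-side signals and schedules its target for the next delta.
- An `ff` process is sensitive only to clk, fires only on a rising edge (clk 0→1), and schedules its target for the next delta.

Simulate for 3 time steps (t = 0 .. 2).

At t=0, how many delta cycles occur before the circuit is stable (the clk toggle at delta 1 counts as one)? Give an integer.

4

t0.Δ0 u=1 q=0 p=1 r=0 clk=0
t0.Δ1 u=1 q=0 p=1 r=0 clk=1
t0.Δ2 u=1 q=0 p=1 r=1 clk=1
t0.Δ3 u=1 q=1 p=1 r=1 clk=1
t0.Δ4 u=1 q=1 p=0 r=1 clk=1
t1.Δ0 u=1 q=1 p=0 r=1 clk=1
t1.Δ1 u=1 q=1 p=0 r=1 clk=0
t2.Δ0 u=1 q=1 p=0 r=1 clk=0
t2.Δ1 u=1 q=1 p=0 r=1 clk=1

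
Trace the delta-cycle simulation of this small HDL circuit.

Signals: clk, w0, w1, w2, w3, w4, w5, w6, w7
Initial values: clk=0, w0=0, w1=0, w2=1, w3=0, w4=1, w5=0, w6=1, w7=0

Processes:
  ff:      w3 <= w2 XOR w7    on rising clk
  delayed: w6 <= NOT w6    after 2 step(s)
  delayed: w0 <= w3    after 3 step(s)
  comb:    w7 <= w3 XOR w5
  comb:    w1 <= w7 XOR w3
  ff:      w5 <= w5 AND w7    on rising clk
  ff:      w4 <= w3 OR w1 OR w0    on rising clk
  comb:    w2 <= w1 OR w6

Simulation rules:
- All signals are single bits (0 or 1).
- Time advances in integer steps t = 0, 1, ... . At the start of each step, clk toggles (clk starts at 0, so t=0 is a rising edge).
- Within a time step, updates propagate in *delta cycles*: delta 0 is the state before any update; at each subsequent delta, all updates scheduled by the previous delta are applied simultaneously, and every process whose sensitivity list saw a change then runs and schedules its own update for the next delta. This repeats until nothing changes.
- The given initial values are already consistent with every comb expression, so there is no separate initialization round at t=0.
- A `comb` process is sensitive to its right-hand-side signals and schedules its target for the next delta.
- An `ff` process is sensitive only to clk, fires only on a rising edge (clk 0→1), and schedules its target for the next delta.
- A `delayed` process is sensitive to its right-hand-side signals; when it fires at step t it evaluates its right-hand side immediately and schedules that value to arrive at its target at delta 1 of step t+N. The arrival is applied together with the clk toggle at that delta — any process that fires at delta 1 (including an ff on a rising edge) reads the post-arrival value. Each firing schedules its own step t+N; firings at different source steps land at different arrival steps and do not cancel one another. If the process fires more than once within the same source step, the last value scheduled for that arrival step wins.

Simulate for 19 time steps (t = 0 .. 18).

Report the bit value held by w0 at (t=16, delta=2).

t=0 Δ0: w4=1 w7=0 w0=0 w1=0 clk=0 w5=0 w2=1 w6=1 w3=0
  Δ1: clk:0→1
  Δ2: w4:1→0, w3:0→1
  Δ3: w7:0→1, w1:0→1
  Δ4: w1:1→0
  (4Δ to stable)
t=1 Δ0: w4=0 w7=1 w0=0 w1=0 clk=1 w5=0 w2=1 w6=1 w3=1
  Δ1: clk:1→0
  (1Δ to stable)
t=2 Δ0: w4=0 w7=1 w0=0 w1=0 clk=0 w5=0 w2=1 w6=1 w3=1
  Δ1: clk:0→1
  Δ2: w4:0→1, w3:1→0
  Δ3: w7:1→0, w1:0→1
  Δ4: w1:1→0
  (4Δ to stable)
t=3 Δ0: w4=1 w7=0 w0=0 w1=0 clk=1 w5=0 w2=1 w6=1 w3=0
  Δ1: w0:0→1, clk:1→0
  (1Δ to stable)
t=4 Δ0: w4=1 w7=0 w0=1 w1=0 clk=0 w5=0 w2=1 w6=1 w3=0
  Δ1: clk:0→1
  Δ2: w3:0→1
  Δ3: w7:0→1, w1:0→1
  Δ4: w1:1→0
  (4Δ to stable)
t=5 Δ0: w4=1 w7=1 w0=1 w1=0 clk=1 w5=0 w2=1 w6=1 w3=1
  Δ1: w0:1→0, clk:1→0
  (1Δ to stable)
t=6 Δ0: w4=1 w7=1 w0=0 w1=0 clk=0 w5=0 w2=1 w6=1 w3=1
  Δ1: clk:0→1
  Δ2: w3:1→0
  Δ3: w7:1→0, w1:0→1
  Δ4: w1:1→0
  (4Δ to stable)
t=7 Δ0: w4=1 w7=0 w0=0 w1=0 clk=1 w5=0 w2=1 w6=1 w3=0
  Δ1: w0:0→1, clk:1→0
  (1Δ to stable)
t=8 Δ0: w4=1 w7=0 w0=1 w1=0 clk=0 w5=0 w2=1 w6=1 w3=0
  Δ1: clk:0→1
  Δ2: w3:0→1
  Δ3: w7:0→1, w1:0→1
  Δ4: w1:1→0
  (4Δ to stable)
t=9 Δ0: w4=1 w7=1 w0=1 w1=0 clk=1 w5=0 w2=1 w6=1 w3=1
  Δ1: w0:1→0, clk:1→0
  (1Δ to stable)
t=10 Δ0: w4=1 w7=1 w0=0 w1=0 clk=0 w5=0 w2=1 w6=1 w3=1
  Δ1: clk:0→1
  Δ2: w3:1→0
  Δ3: w7:1→0, w1:0→1
  Δ4: w1:1→0
  (4Δ to stable)
t=11 Δ0: w4=1 w7=0 w0=0 w1=0 clk=1 w5=0 w2=1 w6=1 w3=0
  Δ1: w0:0→1, clk:1→0
  (1Δ to stable)
t=12 Δ0: w4=1 w7=0 w0=1 w1=0 clk=0 w5=0 w2=1 w6=1 w3=0
  Δ1: clk:0→1
  Δ2: w3:0→1
  Δ3: w7:0→1, w1:0→1
  Δ4: w1:1→0
  (4Δ to stable)
t=13 Δ0: w4=1 w7=1 w0=1 w1=0 clk=1 w5=0 w2=1 w6=1 w3=1
  Δ1: w0:1→0, clk:1→0
  (1Δ to stable)
t=14 Δ0: w4=1 w7=1 w0=0 w1=0 clk=0 w5=0 w2=1 w6=1 w3=1
  Δ1: clk:0→1
  Δ2: w3:1→0
  Δ3: w7:1→0, w1:0→1
  Δ4: w1:1→0
  (4Δ to stable)
t=15 Δ0: w4=1 w7=0 w0=0 w1=0 clk=1 w5=0 w2=1 w6=1 w3=0
  Δ1: w0:0→1, clk:1→0
  (1Δ to stable)
t=16 Δ0: w4=1 w7=0 w0=1 w1=0 clk=0 w5=0 w2=1 w6=1 w3=0
  Δ1: clk:0→1
  Δ2: w3:0→1
  Δ3: w7:0→1, w1:0→1
  Δ4: w1:1→0
  (4Δ to stable)
t=17 Δ0: w4=1 w7=1 w0=1 w1=0 clk=1 w5=0 w2=1 w6=1 w3=1
  Δ1: w0:1→0, clk:1→0
  (1Δ to stable)
t=18 Δ0: w4=1 w7=1 w0=0 w1=0 clk=0 w5=0 w2=1 w6=1 w3=1
  Δ1: clk:0→1
  Δ2: w3:1→0
  Δ3: w7:1→0, w1:0→1
  Δ4: w1:1→0
  (4Δ to stable)

1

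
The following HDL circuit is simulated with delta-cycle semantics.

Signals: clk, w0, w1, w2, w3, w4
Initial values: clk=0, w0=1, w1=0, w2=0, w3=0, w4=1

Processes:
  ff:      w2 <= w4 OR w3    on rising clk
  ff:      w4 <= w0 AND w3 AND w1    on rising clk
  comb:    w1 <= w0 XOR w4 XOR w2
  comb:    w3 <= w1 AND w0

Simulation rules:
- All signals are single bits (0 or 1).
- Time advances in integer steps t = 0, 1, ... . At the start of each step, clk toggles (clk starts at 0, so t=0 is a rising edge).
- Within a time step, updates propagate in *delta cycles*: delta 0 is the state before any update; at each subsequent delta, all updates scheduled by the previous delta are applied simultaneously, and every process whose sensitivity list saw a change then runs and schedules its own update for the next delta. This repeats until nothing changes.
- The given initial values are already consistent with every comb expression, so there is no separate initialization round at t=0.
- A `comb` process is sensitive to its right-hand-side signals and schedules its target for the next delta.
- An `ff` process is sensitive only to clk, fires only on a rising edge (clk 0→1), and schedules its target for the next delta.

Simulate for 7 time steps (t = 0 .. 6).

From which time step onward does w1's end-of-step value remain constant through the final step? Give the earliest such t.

2

t0.Δ0 w4=1 w0=1 w1=0 w3=0 w2=0 clk=0
t0.Δ1 w4=1 w0=1 w1=0 w3=0 w2=0 clk=1
t0.Δ2 w4=0 w0=1 w1=0 w3=0 w2=1 clk=1
t1.Δ0 w4=0 w0=1 w1=0 w3=0 w2=1 clk=1
t1.Δ1 w4=0 w0=1 w1=0 w3=0 w2=1 clk=0
t2.Δ0 w4=0 w0=1 w1=0 w3=0 w2=1 clk=0
t2.Δ1 w4=0 w0=1 w1=0 w3=0 w2=1 clk=1
t2.Δ2 w4=0 w0=1 w1=0 w3=0 w2=0 clk=1
t2.Δ3 w4=0 w0=1 w1=1 w3=0 w2=0 clk=1
t2.Δ4 w4=0 w0=1 w1=1 w3=1 w2=0 clk=1
t3.Δ0 w4=0 w0=1 w1=1 w3=1 w2=0 clk=1
t3.Δ1 w4=0 w0=1 w1=1 w3=1 w2=0 clk=0
t4.Δ0 w4=0 w0=1 w1=1 w3=1 w2=0 clk=0
t4.Δ1 w4=0 w0=1 w1=1 w3=1 w2=0 clk=1
t4.Δ2 w4=1 w0=1 w1=1 w3=1 w2=1 clk=1
t5.Δ0 w4=1 w0=1 w1=1 w3=1 w2=1 clk=1
t5.Δ1 w4=1 w0=1 w1=1 w3=1 w2=1 clk=0
t6.Δ0 w4=1 w0=1 w1=1 w3=1 w2=1 clk=0
t6.Δ1 w4=1 w0=1 w1=1 w3=1 w2=1 clk=1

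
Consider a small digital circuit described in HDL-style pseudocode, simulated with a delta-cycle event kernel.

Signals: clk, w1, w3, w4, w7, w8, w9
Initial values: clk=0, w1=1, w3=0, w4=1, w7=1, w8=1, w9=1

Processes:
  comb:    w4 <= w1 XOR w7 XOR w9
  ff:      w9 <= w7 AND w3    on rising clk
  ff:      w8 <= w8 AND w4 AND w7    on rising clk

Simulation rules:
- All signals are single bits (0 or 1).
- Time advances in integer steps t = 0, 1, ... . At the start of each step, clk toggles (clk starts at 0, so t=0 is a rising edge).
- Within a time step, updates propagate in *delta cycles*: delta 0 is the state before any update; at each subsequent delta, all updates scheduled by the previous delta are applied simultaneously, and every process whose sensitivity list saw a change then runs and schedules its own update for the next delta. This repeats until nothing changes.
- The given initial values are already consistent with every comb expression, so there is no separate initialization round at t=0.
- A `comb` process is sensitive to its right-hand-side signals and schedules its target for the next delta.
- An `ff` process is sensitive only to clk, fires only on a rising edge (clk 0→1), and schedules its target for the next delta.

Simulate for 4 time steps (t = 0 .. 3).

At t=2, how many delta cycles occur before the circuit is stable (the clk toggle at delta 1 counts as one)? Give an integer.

2

[bits: w9,w4,w1,w7,w8,clk,w3]
t=0: Δ0=1111100 Δ1=1111110 Δ2=0111110 Δ3=0011110 | 3Δ
t=1: Δ0=0011110 Δ1=0011100 | 1Δ
t=2: Δ0=0011100 Δ1=0011110 Δ2=0011010 | 2Δ
t=3: Δ0=0011010 Δ1=0011000 | 1Δ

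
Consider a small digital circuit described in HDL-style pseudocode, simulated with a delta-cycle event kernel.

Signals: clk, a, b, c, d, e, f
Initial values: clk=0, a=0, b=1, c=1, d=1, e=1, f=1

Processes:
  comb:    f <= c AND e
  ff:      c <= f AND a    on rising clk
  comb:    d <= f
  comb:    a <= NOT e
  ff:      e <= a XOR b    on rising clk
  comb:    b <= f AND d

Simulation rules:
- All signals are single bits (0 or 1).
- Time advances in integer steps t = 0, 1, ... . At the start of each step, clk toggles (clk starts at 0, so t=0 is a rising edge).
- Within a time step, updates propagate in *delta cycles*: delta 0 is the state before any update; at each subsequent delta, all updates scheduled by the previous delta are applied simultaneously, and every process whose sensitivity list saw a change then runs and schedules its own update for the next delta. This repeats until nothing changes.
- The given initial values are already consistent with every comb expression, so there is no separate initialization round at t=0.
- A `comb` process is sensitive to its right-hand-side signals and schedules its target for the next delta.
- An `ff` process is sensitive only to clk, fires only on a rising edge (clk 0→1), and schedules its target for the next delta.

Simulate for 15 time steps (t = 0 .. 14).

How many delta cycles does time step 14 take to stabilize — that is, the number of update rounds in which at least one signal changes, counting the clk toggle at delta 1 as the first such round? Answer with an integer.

3

[bits: c,clk,a,d,e,f,b]
t=0: Δ0=1001111 Δ1=1101111 Δ2=0101111 Δ3=0101101 Δ4=0100100 | 4Δ
t=1: Δ0=0100100 Δ1=0000100 | 1Δ
t=2: Δ0=0000100 Δ1=0100100 Δ2=0100000 Δ3=0110000 | 3Δ
t=3: Δ0=0110000 Δ1=0010000 | 1Δ
t=4: Δ0=0010000 Δ1=0110000 Δ2=0110100 Δ3=0100100 | 3Δ
t=5: Δ0=0100100 Δ1=0000100 | 1Δ
t=6: Δ0=0000100 Δ1=0100100 Δ2=0100000 Δ3=0110000 | 3Δ
t=7: Δ0=0110000 Δ1=0010000 | 1Δ
t=8: Δ0=0010000 Δ1=0110000 Δ2=0110100 Δ3=0100100 | 3Δ
t=9: Δ0=0100100 Δ1=0000100 | 1Δ
t=10: Δ0=0000100 Δ1=0100100 Δ2=0100000 Δ3=0110000 | 3Δ
t=11: Δ0=0110000 Δ1=0010000 | 1Δ
t=12: Δ0=0010000 Δ1=0110000 Δ2=0110100 Δ3=0100100 | 3Δ
t=13: Δ0=0100100 Δ1=0000100 | 1Δ
t=14: Δ0=0000100 Δ1=0100100 Δ2=0100000 Δ3=0110000 | 3Δ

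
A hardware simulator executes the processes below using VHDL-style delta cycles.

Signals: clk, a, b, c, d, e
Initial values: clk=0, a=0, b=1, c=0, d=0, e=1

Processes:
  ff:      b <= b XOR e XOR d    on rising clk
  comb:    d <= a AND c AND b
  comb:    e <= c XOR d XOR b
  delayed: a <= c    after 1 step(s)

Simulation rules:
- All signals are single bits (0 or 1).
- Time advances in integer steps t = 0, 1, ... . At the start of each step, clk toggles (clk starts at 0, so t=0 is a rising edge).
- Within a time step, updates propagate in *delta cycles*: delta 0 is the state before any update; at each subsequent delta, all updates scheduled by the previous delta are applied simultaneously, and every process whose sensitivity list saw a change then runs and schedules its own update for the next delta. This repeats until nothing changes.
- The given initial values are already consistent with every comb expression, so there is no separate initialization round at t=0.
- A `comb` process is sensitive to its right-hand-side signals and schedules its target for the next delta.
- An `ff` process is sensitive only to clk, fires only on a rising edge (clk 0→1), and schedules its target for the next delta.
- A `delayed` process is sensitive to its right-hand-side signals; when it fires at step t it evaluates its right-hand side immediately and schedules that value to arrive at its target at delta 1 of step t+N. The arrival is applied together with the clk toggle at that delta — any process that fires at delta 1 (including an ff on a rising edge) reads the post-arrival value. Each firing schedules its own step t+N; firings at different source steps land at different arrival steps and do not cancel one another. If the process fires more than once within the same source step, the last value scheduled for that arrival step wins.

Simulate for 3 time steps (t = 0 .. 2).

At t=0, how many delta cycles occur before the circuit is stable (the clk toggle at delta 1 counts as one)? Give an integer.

[bits: b,c,a,clk,d,e]
t=0: Δ0=100001 Δ1=100101 Δ2=000101 Δ3=000100 | 3Δ
t=1: Δ0=000100 Δ1=000000 | 1Δ
t=2: Δ0=000000 Δ1=000100 | 1Δ

3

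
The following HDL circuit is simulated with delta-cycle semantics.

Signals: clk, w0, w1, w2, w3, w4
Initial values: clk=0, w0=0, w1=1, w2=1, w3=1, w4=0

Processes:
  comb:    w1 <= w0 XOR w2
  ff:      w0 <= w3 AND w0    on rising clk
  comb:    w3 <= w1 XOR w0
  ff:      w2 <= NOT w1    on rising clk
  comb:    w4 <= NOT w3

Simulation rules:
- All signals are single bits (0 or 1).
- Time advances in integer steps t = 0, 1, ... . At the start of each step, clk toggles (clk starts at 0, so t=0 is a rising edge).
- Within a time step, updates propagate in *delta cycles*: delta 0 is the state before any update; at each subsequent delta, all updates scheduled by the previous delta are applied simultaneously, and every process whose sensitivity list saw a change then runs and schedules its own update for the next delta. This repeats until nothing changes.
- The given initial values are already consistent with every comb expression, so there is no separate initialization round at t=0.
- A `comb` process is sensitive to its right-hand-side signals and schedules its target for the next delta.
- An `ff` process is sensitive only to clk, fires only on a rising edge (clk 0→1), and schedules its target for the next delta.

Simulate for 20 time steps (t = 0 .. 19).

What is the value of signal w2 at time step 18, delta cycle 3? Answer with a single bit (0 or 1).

t0.Δ0 w4=0 w2=1 clk=0 w0=0 w3=1 w1=1
t0.Δ1 w4=0 w2=1 clk=1 w0=0 w3=1 w1=1
t0.Δ2 w4=0 w2=0 clk=1 w0=0 w3=1 w1=1
t0.Δ3 w4=0 w2=0 clk=1 w0=0 w3=1 w1=0
t0.Δ4 w4=0 w2=0 clk=1 w0=0 w3=0 w1=0
t0.Δ5 w4=1 w2=0 clk=1 w0=0 w3=0 w1=0
t1.Δ0 w4=1 w2=0 clk=1 w0=0 w3=0 w1=0
t1.Δ1 w4=1 w2=0 clk=0 w0=0 w3=0 w1=0
t2.Δ0 w4=1 w2=0 clk=0 w0=0 w3=0 w1=0
t2.Δ1 w4=1 w2=0 clk=1 w0=0 w3=0 w1=0
t2.Δ2 w4=1 w2=1 clk=1 w0=0 w3=0 w1=0
t2.Δ3 w4=1 w2=1 clk=1 w0=0 w3=0 w1=1
t2.Δ4 w4=1 w2=1 clk=1 w0=0 w3=1 w1=1
t2.Δ5 w4=0 w2=1 clk=1 w0=0 w3=1 w1=1
t3.Δ0 w4=0 w2=1 clk=1 w0=0 w3=1 w1=1
t3.Δ1 w4=0 w2=1 clk=0 w0=0 w3=1 w1=1
t4.Δ0 w4=0 w2=1 clk=0 w0=0 w3=1 w1=1
t4.Δ1 w4=0 w2=1 clk=1 w0=0 w3=1 w1=1
t4.Δ2 w4=0 w2=0 clk=1 w0=0 w3=1 w1=1
t4.Δ3 w4=0 w2=0 clk=1 w0=0 w3=1 w1=0
t4.Δ4 w4=0 w2=0 clk=1 w0=0 w3=0 w1=0
t4.Δ5 w4=1 w2=0 clk=1 w0=0 w3=0 w1=0
t5.Δ0 w4=1 w2=0 clk=1 w0=0 w3=0 w1=0
t5.Δ1 w4=1 w2=0 clk=0 w0=0 w3=0 w1=0
t6.Δ0 w4=1 w2=0 clk=0 w0=0 w3=0 w1=0
t6.Δ1 w4=1 w2=0 clk=1 w0=0 w3=0 w1=0
t6.Δ2 w4=1 w2=1 clk=1 w0=0 w3=0 w1=0
t6.Δ3 w4=1 w2=1 clk=1 w0=0 w3=0 w1=1
t6.Δ4 w4=1 w2=1 clk=1 w0=0 w3=1 w1=1
t6.Δ5 w4=0 w2=1 clk=1 w0=0 w3=1 w1=1
t7.Δ0 w4=0 w2=1 clk=1 w0=0 w3=1 w1=1
t7.Δ1 w4=0 w2=1 clk=0 w0=0 w3=1 w1=1
t8.Δ0 w4=0 w2=1 clk=0 w0=0 w3=1 w1=1
t8.Δ1 w4=0 w2=1 clk=1 w0=0 w3=1 w1=1
t8.Δ2 w4=0 w2=0 clk=1 w0=0 w3=1 w1=1
t8.Δ3 w4=0 w2=0 clk=1 w0=0 w3=1 w1=0
t8.Δ4 w4=0 w2=0 clk=1 w0=0 w3=0 w1=0
t8.Δ5 w4=1 w2=0 clk=1 w0=0 w3=0 w1=0
t9.Δ0 w4=1 w2=0 clk=1 w0=0 w3=0 w1=0
t9.Δ1 w4=1 w2=0 clk=0 w0=0 w3=0 w1=0
t10.Δ0 w4=1 w2=0 clk=0 w0=0 w3=0 w1=0
t10.Δ1 w4=1 w2=0 clk=1 w0=0 w3=0 w1=0
t10.Δ2 w4=1 w2=1 clk=1 w0=0 w3=0 w1=0
t10.Δ3 w4=1 w2=1 clk=1 w0=0 w3=0 w1=1
t10.Δ4 w4=1 w2=1 clk=1 w0=0 w3=1 w1=1
t10.Δ5 w4=0 w2=1 clk=1 w0=0 w3=1 w1=1
t11.Δ0 w4=0 w2=1 clk=1 w0=0 w3=1 w1=1
t11.Δ1 w4=0 w2=1 clk=0 w0=0 w3=1 w1=1
t12.Δ0 w4=0 w2=1 clk=0 w0=0 w3=1 w1=1
t12.Δ1 w4=0 w2=1 clk=1 w0=0 w3=1 w1=1
t12.Δ2 w4=0 w2=0 clk=1 w0=0 w3=1 w1=1
t12.Δ3 w4=0 w2=0 clk=1 w0=0 w3=1 w1=0
t12.Δ4 w4=0 w2=0 clk=1 w0=0 w3=0 w1=0
t12.Δ5 w4=1 w2=0 clk=1 w0=0 w3=0 w1=0
t13.Δ0 w4=1 w2=0 clk=1 w0=0 w3=0 w1=0
t13.Δ1 w4=1 w2=0 clk=0 w0=0 w3=0 w1=0
t14.Δ0 w4=1 w2=0 clk=0 w0=0 w3=0 w1=0
t14.Δ1 w4=1 w2=0 clk=1 w0=0 w3=0 w1=0
t14.Δ2 w4=1 w2=1 clk=1 w0=0 w3=0 w1=0
t14.Δ3 w4=1 w2=1 clk=1 w0=0 w3=0 w1=1
t14.Δ4 w4=1 w2=1 clk=1 w0=0 w3=1 w1=1
t14.Δ5 w4=0 w2=1 clk=1 w0=0 w3=1 w1=1
t15.Δ0 w4=0 w2=1 clk=1 w0=0 w3=1 w1=1
t15.Δ1 w4=0 w2=1 clk=0 w0=0 w3=1 w1=1
t16.Δ0 w4=0 w2=1 clk=0 w0=0 w3=1 w1=1
t16.Δ1 w4=0 w2=1 clk=1 w0=0 w3=1 w1=1
t16.Δ2 w4=0 w2=0 clk=1 w0=0 w3=1 w1=1
t16.Δ3 w4=0 w2=0 clk=1 w0=0 w3=1 w1=0
t16.Δ4 w4=0 w2=0 clk=1 w0=0 w3=0 w1=0
t16.Δ5 w4=1 w2=0 clk=1 w0=0 w3=0 w1=0
t17.Δ0 w4=1 w2=0 clk=1 w0=0 w3=0 w1=0
t17.Δ1 w4=1 w2=0 clk=0 w0=0 w3=0 w1=0
t18.Δ0 w4=1 w2=0 clk=0 w0=0 w3=0 w1=0
t18.Δ1 w4=1 w2=0 clk=1 w0=0 w3=0 w1=0
t18.Δ2 w4=1 w2=1 clk=1 w0=0 w3=0 w1=0
t18.Δ3 w4=1 w2=1 clk=1 w0=0 w3=0 w1=1
t18.Δ4 w4=1 w2=1 clk=1 w0=0 w3=1 w1=1
t18.Δ5 w4=0 w2=1 clk=1 w0=0 w3=1 w1=1
t19.Δ0 w4=0 w2=1 clk=1 w0=0 w3=1 w1=1
t19.Δ1 w4=0 w2=1 clk=0 w0=0 w3=1 w1=1

1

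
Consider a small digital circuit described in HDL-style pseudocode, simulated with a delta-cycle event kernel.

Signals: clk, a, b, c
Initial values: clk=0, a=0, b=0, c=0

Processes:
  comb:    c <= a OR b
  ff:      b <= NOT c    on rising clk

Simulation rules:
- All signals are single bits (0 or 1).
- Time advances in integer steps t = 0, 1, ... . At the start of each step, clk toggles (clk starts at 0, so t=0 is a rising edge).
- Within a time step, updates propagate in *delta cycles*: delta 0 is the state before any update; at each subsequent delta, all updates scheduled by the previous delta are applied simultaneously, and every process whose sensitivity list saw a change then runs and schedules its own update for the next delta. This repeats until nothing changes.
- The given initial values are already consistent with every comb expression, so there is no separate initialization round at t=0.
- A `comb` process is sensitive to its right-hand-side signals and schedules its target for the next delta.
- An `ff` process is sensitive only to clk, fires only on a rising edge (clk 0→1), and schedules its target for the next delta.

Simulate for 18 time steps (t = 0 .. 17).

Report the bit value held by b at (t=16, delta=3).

1

[bits: b,a,clk,c]
t=0: Δ0=0000 Δ1=0010 Δ2=1010 Δ3=1011 | 3Δ
t=1: Δ0=1011 Δ1=1001 | 1Δ
t=2: Δ0=1001 Δ1=1011 Δ2=0011 Δ3=0010 | 3Δ
t=3: Δ0=0010 Δ1=0000 | 1Δ
t=4: Δ0=0000 Δ1=0010 Δ2=1010 Δ3=1011 | 3Δ
t=5: Δ0=1011 Δ1=1001 | 1Δ
t=6: Δ0=1001 Δ1=1011 Δ2=0011 Δ3=0010 | 3Δ
t=7: Δ0=0010 Δ1=0000 | 1Δ
t=8: Δ0=0000 Δ1=0010 Δ2=1010 Δ3=1011 | 3Δ
t=9: Δ0=1011 Δ1=1001 | 1Δ
t=10: Δ0=1001 Δ1=1011 Δ2=0011 Δ3=0010 | 3Δ
t=11: Δ0=0010 Δ1=0000 | 1Δ
t=12: Δ0=0000 Δ1=0010 Δ2=1010 Δ3=1011 | 3Δ
t=13: Δ0=1011 Δ1=1001 | 1Δ
t=14: Δ0=1001 Δ1=1011 Δ2=0011 Δ3=0010 | 3Δ
t=15: Δ0=0010 Δ1=0000 | 1Δ
t=16: Δ0=0000 Δ1=0010 Δ2=1010 Δ3=1011 | 3Δ
t=17: Δ0=1011 Δ1=1001 | 1Δ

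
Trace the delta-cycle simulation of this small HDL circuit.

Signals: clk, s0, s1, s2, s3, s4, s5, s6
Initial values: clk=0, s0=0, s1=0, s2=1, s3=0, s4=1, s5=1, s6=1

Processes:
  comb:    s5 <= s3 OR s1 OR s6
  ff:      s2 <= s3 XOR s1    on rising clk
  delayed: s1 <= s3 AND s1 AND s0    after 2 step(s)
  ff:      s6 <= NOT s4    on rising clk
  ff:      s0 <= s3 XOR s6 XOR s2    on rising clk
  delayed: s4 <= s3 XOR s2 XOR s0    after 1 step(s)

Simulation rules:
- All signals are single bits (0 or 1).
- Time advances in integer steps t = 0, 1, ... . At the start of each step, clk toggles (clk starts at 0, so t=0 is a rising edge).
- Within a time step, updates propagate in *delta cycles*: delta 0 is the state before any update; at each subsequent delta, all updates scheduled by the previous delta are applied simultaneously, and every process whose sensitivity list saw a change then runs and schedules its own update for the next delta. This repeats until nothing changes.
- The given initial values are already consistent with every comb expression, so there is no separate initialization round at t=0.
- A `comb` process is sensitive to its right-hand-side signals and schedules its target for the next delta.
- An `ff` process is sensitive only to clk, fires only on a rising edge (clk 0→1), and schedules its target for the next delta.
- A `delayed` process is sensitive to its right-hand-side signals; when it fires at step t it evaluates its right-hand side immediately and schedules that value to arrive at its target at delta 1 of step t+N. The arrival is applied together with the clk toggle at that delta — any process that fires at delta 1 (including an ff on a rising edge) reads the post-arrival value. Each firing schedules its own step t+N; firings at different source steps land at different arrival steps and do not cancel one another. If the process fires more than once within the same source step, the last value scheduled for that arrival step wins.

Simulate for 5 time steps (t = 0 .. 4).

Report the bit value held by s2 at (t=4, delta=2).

0

t=0 Δ0: s2=1 s1=0 s5=1 s0=0 s6=1 clk=0 s4=1 s3=0
  Δ1: clk:0→1
  Δ2: s2:1→0, s6:1→0
  Δ3: s5:1→0
  (3Δ to stable)
t=1 Δ0: s2=0 s1=0 s5=0 s0=0 s6=0 clk=1 s4=1 s3=0
  Δ1: clk:1→0, s4:1→0
  (1Δ to stable)
t=2 Δ0: s2=0 s1=0 s5=0 s0=0 s6=0 clk=0 s4=0 s3=0
  Δ1: clk:0→1
  Δ2: s6:0→1
  Δ3: s5:0→1
  (3Δ to stable)
t=3 Δ0: s2=0 s1=0 s5=1 s0=0 s6=1 clk=1 s4=0 s3=0
  Δ1: clk:1→0
  (1Δ to stable)
t=4 Δ0: s2=0 s1=0 s5=1 s0=0 s6=1 clk=0 s4=0 s3=0
  Δ1: clk:0→1
  Δ2: s0:0→1
  (2Δ to stable)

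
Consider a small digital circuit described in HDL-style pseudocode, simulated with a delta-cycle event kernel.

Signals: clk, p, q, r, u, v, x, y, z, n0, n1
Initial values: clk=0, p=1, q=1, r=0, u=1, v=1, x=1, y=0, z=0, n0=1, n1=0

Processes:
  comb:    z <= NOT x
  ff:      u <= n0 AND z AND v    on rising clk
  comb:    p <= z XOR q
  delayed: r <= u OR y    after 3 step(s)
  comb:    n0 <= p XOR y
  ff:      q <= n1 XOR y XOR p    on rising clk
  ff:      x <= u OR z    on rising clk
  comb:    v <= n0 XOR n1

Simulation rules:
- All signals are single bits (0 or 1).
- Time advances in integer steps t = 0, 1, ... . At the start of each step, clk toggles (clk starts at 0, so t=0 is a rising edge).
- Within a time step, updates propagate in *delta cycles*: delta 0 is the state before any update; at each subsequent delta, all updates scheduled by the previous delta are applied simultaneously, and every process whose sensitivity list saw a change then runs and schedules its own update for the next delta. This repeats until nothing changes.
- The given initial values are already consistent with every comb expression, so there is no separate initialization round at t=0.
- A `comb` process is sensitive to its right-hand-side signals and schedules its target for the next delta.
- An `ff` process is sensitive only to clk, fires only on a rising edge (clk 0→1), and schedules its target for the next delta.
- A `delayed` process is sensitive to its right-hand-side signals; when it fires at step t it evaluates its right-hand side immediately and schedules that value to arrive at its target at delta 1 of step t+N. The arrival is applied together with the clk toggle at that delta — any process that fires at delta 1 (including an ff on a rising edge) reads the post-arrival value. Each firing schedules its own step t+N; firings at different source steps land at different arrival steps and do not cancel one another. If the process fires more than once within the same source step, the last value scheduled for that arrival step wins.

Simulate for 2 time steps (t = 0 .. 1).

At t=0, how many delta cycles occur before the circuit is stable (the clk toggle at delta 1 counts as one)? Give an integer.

2

[bits: clk,z,n0,r,q,x,p,y,n1,u,v]
t=0: Δ0=00101110011 Δ1=10101110011 Δ2=10101110001 | 2Δ
t=1: Δ0=10101110001 Δ1=00101110001 | 1Δ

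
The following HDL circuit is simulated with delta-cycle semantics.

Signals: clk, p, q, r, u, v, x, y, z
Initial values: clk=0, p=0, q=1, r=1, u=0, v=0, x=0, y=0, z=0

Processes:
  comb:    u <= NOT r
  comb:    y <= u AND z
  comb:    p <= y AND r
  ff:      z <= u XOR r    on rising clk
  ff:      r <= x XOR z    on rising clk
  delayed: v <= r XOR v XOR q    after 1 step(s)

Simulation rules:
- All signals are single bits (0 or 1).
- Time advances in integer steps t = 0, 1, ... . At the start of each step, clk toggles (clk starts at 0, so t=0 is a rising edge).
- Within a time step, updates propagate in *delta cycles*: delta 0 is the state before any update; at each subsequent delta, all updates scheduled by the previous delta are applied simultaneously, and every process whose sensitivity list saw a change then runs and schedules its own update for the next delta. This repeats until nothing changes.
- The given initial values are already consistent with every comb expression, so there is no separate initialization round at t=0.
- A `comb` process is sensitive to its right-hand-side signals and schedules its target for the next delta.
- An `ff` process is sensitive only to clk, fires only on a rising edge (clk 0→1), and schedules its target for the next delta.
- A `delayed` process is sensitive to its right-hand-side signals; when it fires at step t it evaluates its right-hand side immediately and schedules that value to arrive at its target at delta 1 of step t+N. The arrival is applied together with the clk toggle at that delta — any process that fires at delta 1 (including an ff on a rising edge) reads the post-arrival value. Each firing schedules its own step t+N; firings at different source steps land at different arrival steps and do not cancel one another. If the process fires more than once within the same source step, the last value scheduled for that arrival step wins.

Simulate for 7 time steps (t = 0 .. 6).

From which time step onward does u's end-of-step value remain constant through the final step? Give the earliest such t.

2

t=0 Δ0: q=1 u=0 v=0 y=0 p=0 x=0 r=1 clk=0 z=0
  Δ1: clk:0→1
  Δ2: r:1→0, z:0→1
  Δ3: u:0→1
  Δ4: y:0→1
  (4Δ to stable)
t=1 Δ0: q=1 u=1 v=0 y=1 p=0 x=0 r=0 clk=1 z=1
  Δ1: v:0→1, clk:1→0
  (1Δ to stable)
t=2 Δ0: q=1 u=1 v=1 y=1 p=0 x=0 r=0 clk=0 z=1
  Δ1: v:1→0, clk:0→1
  Δ2: r:0→1
  Δ3: u:1→0, p:0→1
  Δ4: y:1→0
  Δ5: p:1→0
  (5Δ to stable)
t=3 Δ0: q=1 u=0 v=0 y=0 p=0 x=0 r=1 clk=1 z=1
  Δ1: clk:1→0
  (1Δ to stable)
t=4 Δ0: q=1 u=0 v=0 y=0 p=0 x=0 r=1 clk=0 z=1
  Δ1: clk:0→1
  (1Δ to stable)
t=5 Δ0: q=1 u=0 v=0 y=0 p=0 x=0 r=1 clk=1 z=1
  Δ1: clk:1→0
  (1Δ to stable)
t=6 Δ0: q=1 u=0 v=0 y=0 p=0 x=0 r=1 clk=0 z=1
  Δ1: clk:0→1
  (1Δ to stable)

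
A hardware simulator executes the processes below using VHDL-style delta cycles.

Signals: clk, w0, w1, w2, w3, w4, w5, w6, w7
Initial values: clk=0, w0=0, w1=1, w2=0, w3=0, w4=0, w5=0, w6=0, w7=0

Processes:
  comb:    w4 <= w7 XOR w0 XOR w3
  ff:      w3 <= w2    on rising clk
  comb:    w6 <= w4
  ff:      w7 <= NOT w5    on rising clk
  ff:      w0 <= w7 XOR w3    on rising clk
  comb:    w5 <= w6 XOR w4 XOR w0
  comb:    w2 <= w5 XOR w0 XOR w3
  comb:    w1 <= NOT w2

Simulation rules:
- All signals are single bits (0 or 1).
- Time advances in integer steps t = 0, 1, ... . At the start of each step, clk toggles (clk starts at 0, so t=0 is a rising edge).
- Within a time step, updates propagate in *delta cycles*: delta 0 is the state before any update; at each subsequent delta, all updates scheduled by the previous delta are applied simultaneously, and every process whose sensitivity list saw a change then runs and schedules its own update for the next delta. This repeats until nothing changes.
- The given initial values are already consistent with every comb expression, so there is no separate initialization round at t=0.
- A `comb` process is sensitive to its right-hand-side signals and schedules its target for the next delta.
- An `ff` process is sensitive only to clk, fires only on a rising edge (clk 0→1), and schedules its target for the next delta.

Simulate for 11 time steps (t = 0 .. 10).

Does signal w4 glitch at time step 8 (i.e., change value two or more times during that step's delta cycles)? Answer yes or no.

t0.Δ0 w2=0 clk=0 w4=0 w0=0 w5=0 w6=0 w3=0 w1=1 w7=0
t0.Δ1 w2=0 clk=1 w4=0 w0=0 w5=0 w6=0 w3=0 w1=1 w7=0
t0.Δ2 w2=0 clk=1 w4=0 w0=0 w5=0 w6=0 w3=0 w1=1 w7=1
t0.Δ3 w2=0 clk=1 w4=1 w0=0 w5=0 w6=0 w3=0 w1=1 w7=1
t0.Δ4 w2=0 clk=1 w4=1 w0=0 w5=1 w6=1 w3=0 w1=1 w7=1
t0.Δ5 w2=1 clk=1 w4=1 w0=0 w5=0 w6=1 w3=0 w1=1 w7=1
t0.Δ6 w2=0 clk=1 w4=1 w0=0 w5=0 w6=1 w3=0 w1=0 w7=1
t0.Δ7 w2=0 clk=1 w4=1 w0=0 w5=0 w6=1 w3=0 w1=1 w7=1
t1.Δ0 w2=0 clk=1 w4=1 w0=0 w5=0 w6=1 w3=0 w1=1 w7=1
t1.Δ1 w2=0 clk=0 w4=1 w0=0 w5=0 w6=1 w3=0 w1=1 w7=1
t2.Δ0 w2=0 clk=0 w4=1 w0=0 w5=0 w6=1 w3=0 w1=1 w7=1
t2.Δ1 w2=0 clk=1 w4=1 w0=0 w5=0 w6=1 w3=0 w1=1 w7=1
t2.Δ2 w2=0 clk=1 w4=1 w0=1 w5=0 w6=1 w3=0 w1=1 w7=1
t2.Δ3 w2=1 clk=1 w4=0 w0=1 w5=1 w6=1 w3=0 w1=1 w7=1
t2.Δ4 w2=0 clk=1 w4=0 w0=1 w5=0 w6=0 w3=0 w1=0 w7=1
t2.Δ5 w2=1 clk=1 w4=0 w0=1 w5=1 w6=0 w3=0 w1=1 w7=1
t2.Δ6 w2=0 clk=1 w4=0 w0=1 w5=1 w6=0 w3=0 w1=0 w7=1
t2.Δ7 w2=0 clk=1 w4=0 w0=1 w5=1 w6=0 w3=0 w1=1 w7=1
t3.Δ0 w2=0 clk=1 w4=0 w0=1 w5=1 w6=0 w3=0 w1=1 w7=1
t3.Δ1 w2=0 clk=0 w4=0 w0=1 w5=1 w6=0 w3=0 w1=1 w7=1
t4.Δ0 w2=0 clk=0 w4=0 w0=1 w5=1 w6=0 w3=0 w1=1 w7=1
t4.Δ1 w2=0 clk=1 w4=0 w0=1 w5=1 w6=0 w3=0 w1=1 w7=1
t4.Δ2 w2=0 clk=1 w4=0 w0=1 w5=1 w6=0 w3=0 w1=1 w7=0
t4.Δ3 w2=0 clk=1 w4=1 w0=1 w5=1 w6=0 w3=0 w1=1 w7=0
t4.Δ4 w2=0 clk=1 w4=1 w0=1 w5=0 w6=1 w3=0 w1=1 w7=0
t4.Δ5 w2=1 clk=1 w4=1 w0=1 w5=1 w6=1 w3=0 w1=1 w7=0
t4.Δ6 w2=0 clk=1 w4=1 w0=1 w5=1 w6=1 w3=0 w1=0 w7=0
t4.Δ7 w2=0 clk=1 w4=1 w0=1 w5=1 w6=1 w3=0 w1=1 w7=0
t5.Δ0 w2=0 clk=1 w4=1 w0=1 w5=1 w6=1 w3=0 w1=1 w7=0
t5.Δ1 w2=0 clk=0 w4=1 w0=1 w5=1 w6=1 w3=0 w1=1 w7=0
t6.Δ0 w2=0 clk=0 w4=1 w0=1 w5=1 w6=1 w3=0 w1=1 w7=0
t6.Δ1 w2=0 clk=1 w4=1 w0=1 w5=1 w6=1 w3=0 w1=1 w7=0
t6.Δ2 w2=0 clk=1 w4=1 w0=0 w5=1 w6=1 w3=0 w1=1 w7=0
t6.Δ3 w2=1 clk=1 w4=0 w0=0 w5=0 w6=1 w3=0 w1=1 w7=0
t6.Δ4 w2=0 clk=1 w4=0 w0=0 w5=1 w6=0 w3=0 w1=0 w7=0
t6.Δ5 w2=1 clk=1 w4=0 w0=0 w5=0 w6=0 w3=0 w1=1 w7=0
t6.Δ6 w2=0 clk=1 w4=0 w0=0 w5=0 w6=0 w3=0 w1=0 w7=0
t6.Δ7 w2=0 clk=1 w4=0 w0=0 w5=0 w6=0 w3=0 w1=1 w7=0
t7.Δ0 w2=0 clk=1 w4=0 w0=0 w5=0 w6=0 w3=0 w1=1 w7=0
t7.Δ1 w2=0 clk=0 w4=0 w0=0 w5=0 w6=0 w3=0 w1=1 w7=0
t8.Δ0 w2=0 clk=0 w4=0 w0=0 w5=0 w6=0 w3=0 w1=1 w7=0
t8.Δ1 w2=0 clk=1 w4=0 w0=0 w5=0 w6=0 w3=0 w1=1 w7=0
t8.Δ2 w2=0 clk=1 w4=0 w0=0 w5=0 w6=0 w3=0 w1=1 w7=1
t8.Δ3 w2=0 clk=1 w4=1 w0=0 w5=0 w6=0 w3=0 w1=1 w7=1
t8.Δ4 w2=0 clk=1 w4=1 w0=0 w5=1 w6=1 w3=0 w1=1 w7=1
t8.Δ5 w2=1 clk=1 w4=1 w0=0 w5=0 w6=1 w3=0 w1=1 w7=1
t8.Δ6 w2=0 clk=1 w4=1 w0=0 w5=0 w6=1 w3=0 w1=0 w7=1
t8.Δ7 w2=0 clk=1 w4=1 w0=0 w5=0 w6=1 w3=0 w1=1 w7=1
t9.Δ0 w2=0 clk=1 w4=1 w0=0 w5=0 w6=1 w3=0 w1=1 w7=1
t9.Δ1 w2=0 clk=0 w4=1 w0=0 w5=0 w6=1 w3=0 w1=1 w7=1
t10.Δ0 w2=0 clk=0 w4=1 w0=0 w5=0 w6=1 w3=0 w1=1 w7=1
t10.Δ1 w2=0 clk=1 w4=1 w0=0 w5=0 w6=1 w3=0 w1=1 w7=1
t10.Δ2 w2=0 clk=1 w4=1 w0=1 w5=0 w6=1 w3=0 w1=1 w7=1
t10.Δ3 w2=1 clk=1 w4=0 w0=1 w5=1 w6=1 w3=0 w1=1 w7=1
t10.Δ4 w2=0 clk=1 w4=0 w0=1 w5=0 w6=0 w3=0 w1=0 w7=1
t10.Δ5 w2=1 clk=1 w4=0 w0=1 w5=1 w6=0 w3=0 w1=1 w7=1
t10.Δ6 w2=0 clk=1 w4=0 w0=1 w5=1 w6=0 w3=0 w1=0 w7=1
t10.Δ7 w2=0 clk=1 w4=0 w0=1 w5=1 w6=0 w3=0 w1=1 w7=1

no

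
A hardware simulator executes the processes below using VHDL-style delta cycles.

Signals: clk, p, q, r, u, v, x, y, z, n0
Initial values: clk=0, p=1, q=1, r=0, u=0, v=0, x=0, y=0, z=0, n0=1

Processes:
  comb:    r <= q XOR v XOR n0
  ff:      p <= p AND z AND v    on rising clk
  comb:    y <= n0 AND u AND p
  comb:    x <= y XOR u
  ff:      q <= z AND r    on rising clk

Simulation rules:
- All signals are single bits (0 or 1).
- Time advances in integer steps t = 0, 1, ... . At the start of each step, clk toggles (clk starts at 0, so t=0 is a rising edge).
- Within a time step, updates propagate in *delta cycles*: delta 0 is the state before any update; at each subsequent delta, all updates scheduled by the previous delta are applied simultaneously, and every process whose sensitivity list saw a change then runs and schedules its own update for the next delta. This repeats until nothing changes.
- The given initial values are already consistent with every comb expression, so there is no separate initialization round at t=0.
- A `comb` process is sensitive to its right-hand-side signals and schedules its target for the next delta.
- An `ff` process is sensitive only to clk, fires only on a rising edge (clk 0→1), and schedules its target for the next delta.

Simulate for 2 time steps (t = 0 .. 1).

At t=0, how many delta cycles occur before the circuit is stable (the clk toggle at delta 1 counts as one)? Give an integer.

3

t=0 Δ0: y=0 z=0 r=0 p=1 x=0 v=0 n0=1 q=1 u=0 clk=0
  Δ1: clk:0→1
  Δ2: p:1→0, q:1→0
  Δ3: r:0→1
  (3Δ to stable)
t=1 Δ0: y=0 z=0 r=1 p=0 x=0 v=0 n0=1 q=0 u=0 clk=1
  Δ1: clk:1→0
  (1Δ to stable)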